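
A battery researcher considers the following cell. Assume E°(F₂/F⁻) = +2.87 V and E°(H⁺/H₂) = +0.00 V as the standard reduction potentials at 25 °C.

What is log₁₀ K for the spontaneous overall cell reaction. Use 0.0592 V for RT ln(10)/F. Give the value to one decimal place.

97.0

Cathode: F₂/F⁻; anode: H⁺/H₂. E°cell = +2.87 V, n = 2.
log K = nE°cell / 0.0592 = (2)(+2.87) / 0.0592 = 97.0.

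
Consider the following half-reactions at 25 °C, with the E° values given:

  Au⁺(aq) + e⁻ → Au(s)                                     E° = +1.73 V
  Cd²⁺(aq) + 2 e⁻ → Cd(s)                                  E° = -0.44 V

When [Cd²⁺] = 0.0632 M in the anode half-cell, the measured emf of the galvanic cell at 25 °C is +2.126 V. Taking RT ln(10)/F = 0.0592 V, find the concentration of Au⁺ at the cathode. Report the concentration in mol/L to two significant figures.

Au⁺/Au is the cathode, Cd²⁺/Cd the anode: E°cell = +2.17 V, n = 2.
Overall reaction: 2 Au⁺(aq) + Cd(s) → 2 Au(s) + Cd²⁺(aq); Q = [Cd²⁺]^1/[Au⁺]^2.
From E = E° − (0.0592/n) log Q: log Q = (E° − E)·n/0.0592 = (+2.17 − (+2.126))·2/0.0592 = 1.4865.
So 2·log[Au⁺] = 1·log(0.0632) − log Q = -1.1993 − (1.4865) = -2.6858; log[Au⁺] = -2.6858 / 2 = -1.3429; [Au⁺] = 10^(-1.3429) ≈ 0.045 M.

0.045 M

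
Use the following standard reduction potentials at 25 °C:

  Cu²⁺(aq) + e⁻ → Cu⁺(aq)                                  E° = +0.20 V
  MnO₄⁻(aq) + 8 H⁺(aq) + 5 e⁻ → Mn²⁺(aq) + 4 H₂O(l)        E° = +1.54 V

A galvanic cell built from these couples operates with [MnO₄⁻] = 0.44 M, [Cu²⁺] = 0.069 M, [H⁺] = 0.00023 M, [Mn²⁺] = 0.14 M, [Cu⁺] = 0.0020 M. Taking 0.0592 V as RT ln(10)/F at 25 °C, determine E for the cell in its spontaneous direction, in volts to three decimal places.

+0.910 V

MnO₄⁻/Mn²⁺ is the cathode (higher E°), Cu²⁺/Cu⁺ the anode: E°cell = +1.54 − (+0.20) = +1.34 V, n = 5.
Overall: MnO₄⁻(aq) + 8 H⁺(aq) + 5 Cu⁺(aq) → Mn²⁺(aq) + 4 H₂O(l) + 5 Cu²⁺(aq)
Q = [Mn²⁺]·[Cu²⁺]^5 / ([MnO₄⁻]·[H⁺]^8·[Cu⁺]^5); log Q = 36.298.
E = E° − (0.0592/n) log Q = +1.34 − (0.0592/5)(36.298) = +0.910 V.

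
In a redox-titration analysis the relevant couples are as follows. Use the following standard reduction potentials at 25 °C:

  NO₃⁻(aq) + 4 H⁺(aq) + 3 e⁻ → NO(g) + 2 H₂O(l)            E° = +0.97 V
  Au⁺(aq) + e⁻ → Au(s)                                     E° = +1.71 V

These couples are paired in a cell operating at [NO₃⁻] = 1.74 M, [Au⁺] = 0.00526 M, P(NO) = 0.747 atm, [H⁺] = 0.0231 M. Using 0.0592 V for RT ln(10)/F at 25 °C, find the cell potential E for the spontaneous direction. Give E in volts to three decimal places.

Au⁺/Au is the cathode (higher E°), NO₃⁻/NO the anode: E°cell = +1.71 − (+0.97) = +0.74 V, n = 3.
Overall: 3 Au⁺(aq) + NO(g) + 2 H₂O(l) → 3 Au(s) + NO₃⁻(aq) + 4 H⁺(aq)
Q = [NO₃⁻]·[H⁺]^4 / ([Au⁺]^3·P(NO)); log Q = 0.659.
E = E° − (0.0592/n) log Q = +0.74 − (0.0592/3)(0.659) = +0.727 V.

+0.727 V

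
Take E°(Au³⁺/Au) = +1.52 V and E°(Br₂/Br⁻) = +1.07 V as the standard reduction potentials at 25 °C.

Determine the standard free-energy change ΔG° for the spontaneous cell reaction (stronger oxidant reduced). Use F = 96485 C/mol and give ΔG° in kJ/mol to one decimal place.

-260.5 kJ/mol

Au³⁺/Au (E° = +1.52 V) is the cathode; Br₂/Br⁻ (E° = +1.07 V) is the anode, so E°cell = +0.45 V.
Balancing electrons gives n = 6 (lcm of 3 and 2).
ΔG° = −nFE° = −(6)(96485)(+0.45) = -260,510 J = -260.5 kJ/mol.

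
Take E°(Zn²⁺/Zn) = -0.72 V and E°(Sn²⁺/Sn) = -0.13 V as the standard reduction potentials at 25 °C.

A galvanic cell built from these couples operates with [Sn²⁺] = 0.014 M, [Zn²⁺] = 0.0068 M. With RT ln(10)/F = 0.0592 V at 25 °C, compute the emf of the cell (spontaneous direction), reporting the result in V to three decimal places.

Sn²⁺/Sn is the cathode (higher E°), Zn²⁺/Zn the anode: E°cell = -0.13 − (-0.72) = +0.59 V, n = 2.
Overall: Sn²⁺(aq) + Zn(s) → Sn(s) + Zn²⁺(aq)
Q = [Zn²⁺] / ([Sn²⁺]); log Q = -0.314.
E = E° − (0.0592/n) log Q = +0.59 − (0.0592/2)(-0.314) = +0.599 V.

+0.599 V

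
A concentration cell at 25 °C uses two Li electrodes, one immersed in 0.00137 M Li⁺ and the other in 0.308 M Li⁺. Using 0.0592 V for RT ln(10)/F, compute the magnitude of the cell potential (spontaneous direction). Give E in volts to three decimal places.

+0.139 V

For a concentration cell E°cell = 0. The 0.308 M side is the cathode (reduction is favoured where [Li⁺] is higher).
With n = 1, E = −(0.0592/1) log([Li⁺]ₐₙ/[Li⁺]꜀ₐₜ) = −(0.0592/1) log(0.00137/0.308) = −(0.0592/1)(-2.352) = +0.139 V.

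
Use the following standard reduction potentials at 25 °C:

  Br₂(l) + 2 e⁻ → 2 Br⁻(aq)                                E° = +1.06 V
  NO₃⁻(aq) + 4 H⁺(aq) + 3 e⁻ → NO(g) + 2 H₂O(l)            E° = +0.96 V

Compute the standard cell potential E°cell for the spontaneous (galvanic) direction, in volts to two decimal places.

+0.10 V

The Br₂/Br⁻ couple has the higher reduction potential, so it is the cathode; NO₃⁻/NO is oxidised at the anode.
E°cell = E°(cathode) − E°(anode) = (+1.06) − (+0.96) = +0.10 V.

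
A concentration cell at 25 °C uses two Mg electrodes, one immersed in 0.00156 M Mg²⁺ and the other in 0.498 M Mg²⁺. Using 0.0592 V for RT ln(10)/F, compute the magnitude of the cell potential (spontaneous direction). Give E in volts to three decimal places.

+0.074 V

For a concentration cell E°cell = 0. The 0.498 M side is the cathode (reduction is favoured where [Mg²⁺] is higher).
With n = 2, E = −(0.0592/2) log([Mg²⁺]ₐₙ/[Mg²⁺]꜀ₐₜ) = −(0.0592/2) log(0.00156/0.498) = −(0.0592/2)(-2.504) = +0.074 V.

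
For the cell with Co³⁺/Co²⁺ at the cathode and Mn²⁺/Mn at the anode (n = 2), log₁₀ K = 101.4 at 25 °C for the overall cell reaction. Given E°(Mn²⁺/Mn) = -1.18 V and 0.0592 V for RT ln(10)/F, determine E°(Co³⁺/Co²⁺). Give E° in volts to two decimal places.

+1.82 V

E°cell = (0.0592/n)·log K = (0.0592/2)(101.4) = +3.001 V.
Since Co³⁺/Co²⁺ is the cathode and Mn²⁺/Mn the anode, E°cell = E°(Co³⁺/Co²⁺) − E°(Mn²⁺/Mn).
So E°(Co³⁺/Co²⁺) = E°cell + E°(Mn²⁺/Mn) = +3.001 + (-1.18) = +1.82 V.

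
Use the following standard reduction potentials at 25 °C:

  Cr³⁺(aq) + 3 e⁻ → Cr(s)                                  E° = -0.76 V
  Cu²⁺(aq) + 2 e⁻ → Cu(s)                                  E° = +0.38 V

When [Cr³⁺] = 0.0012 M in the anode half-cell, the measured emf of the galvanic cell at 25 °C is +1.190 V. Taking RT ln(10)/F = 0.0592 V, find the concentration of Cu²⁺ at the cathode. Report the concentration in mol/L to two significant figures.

Cu²⁺/Cu is the cathode, Cr³⁺/Cr the anode: E°cell = +1.14 V, n = 6.
Overall reaction: 3 Cu²⁺(aq) + 2 Cr(s) → 3 Cu(s) + 2 Cr³⁺(aq); Q = [Cr³⁺]^2/[Cu²⁺]^3.
From E = E° − (0.0592/n) log Q: log Q = (E° − E)·n/0.0592 = (+1.14 − (+1.190))·6/0.0592 = -5.0676.
So 3·log[Cu²⁺] = 2·log(0.0012) − log Q = -5.8416 − (-5.0676) = -0.7740; log[Cu²⁺] = -0.7740 / 3 = -0.2580; [Cu²⁺] = 10^(-0.2580) ≈ 0.55 M.

0.55 M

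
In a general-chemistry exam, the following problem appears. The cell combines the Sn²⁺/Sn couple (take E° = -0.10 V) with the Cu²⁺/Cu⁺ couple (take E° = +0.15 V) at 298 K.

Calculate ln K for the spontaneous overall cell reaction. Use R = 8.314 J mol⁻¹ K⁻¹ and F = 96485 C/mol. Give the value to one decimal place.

19.5

Cathode: Cu²⁺/Cu⁺; anode: Sn²⁺/Sn. E°cell = (+0.15) − (-0.10) = +0.25 V, with n = 2.
ΔG° = −nFE° = −RT ln K, so ln K = nFE°/(RT) = (2)(96485)(+0.25) / ((8.314)(298)) = 19.472.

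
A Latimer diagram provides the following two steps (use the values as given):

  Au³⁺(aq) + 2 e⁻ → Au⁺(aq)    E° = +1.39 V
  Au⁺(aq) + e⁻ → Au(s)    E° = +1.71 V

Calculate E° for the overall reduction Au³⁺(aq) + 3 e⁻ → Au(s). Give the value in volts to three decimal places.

+1.497 V

Standard free energies of sequential steps add: ΔG°₃ = ΔG°₁ + ΔG°₂, so n₃E°₃ = n₁E°₁ + n₂E°₂.
E°₃ = (2×+1.39 + 1×+1.71) / 3 = (+4.490) / 3 = +1.497 V.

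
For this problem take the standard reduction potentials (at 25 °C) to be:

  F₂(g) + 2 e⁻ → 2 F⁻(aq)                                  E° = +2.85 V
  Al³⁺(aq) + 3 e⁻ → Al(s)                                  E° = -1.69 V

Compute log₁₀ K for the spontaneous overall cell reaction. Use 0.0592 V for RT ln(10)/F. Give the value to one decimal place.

460.1

Cathode: F₂/F⁻; anode: Al³⁺/Al. E°cell = +4.54 V, n = 6.
log K = nE°cell / 0.0592 = (6)(+4.54) / 0.0592 = 460.1.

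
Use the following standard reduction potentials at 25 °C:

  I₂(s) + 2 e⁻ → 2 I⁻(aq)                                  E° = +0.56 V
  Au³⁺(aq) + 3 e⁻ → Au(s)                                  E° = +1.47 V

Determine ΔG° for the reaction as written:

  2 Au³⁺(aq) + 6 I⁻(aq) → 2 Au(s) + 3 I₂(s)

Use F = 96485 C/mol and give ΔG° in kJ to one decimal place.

As written, Au³⁺/Au is reduced (cathode) and I₂/I⁻ is oxidised (anode), so E°cell = (+1.47) − (+0.56) = +0.91 V.
Balancing electrons gives n = 6.
ΔG° = −nFE° = −(6)(96485)(+0.91) = -526,808 J = -526.8 kJ.

-526.8 kJ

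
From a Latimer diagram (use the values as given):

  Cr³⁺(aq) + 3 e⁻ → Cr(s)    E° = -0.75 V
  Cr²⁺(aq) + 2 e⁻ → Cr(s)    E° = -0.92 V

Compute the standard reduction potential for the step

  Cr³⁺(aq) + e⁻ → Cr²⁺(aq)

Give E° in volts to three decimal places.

Sequential free energies add, so n₃E°₃ = n₁E°₁ + n₂E°₂.
With n₃ = 3, and the known step contributing 2×(-0.92) V, the unknown satisfies 1·E° = 3×(-0.75) − 2×(-0.92) = -0.410.
E° = -0.410 / 1 = -0.410 V.

-0.410 V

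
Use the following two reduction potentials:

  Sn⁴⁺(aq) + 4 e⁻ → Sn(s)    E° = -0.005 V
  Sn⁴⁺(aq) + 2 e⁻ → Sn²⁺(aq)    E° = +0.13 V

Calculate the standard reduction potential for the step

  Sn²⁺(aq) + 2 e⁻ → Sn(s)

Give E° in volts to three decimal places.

-0.140 V

Sequential free energies add, so n₃E°₃ = n₁E°₁ + n₂E°₂.
With n₃ = 4, and the known step contributing 2×(+0.13) V, the unknown satisfies 2·E° = 4×(-0.005) − 2×(+0.13) = -0.280.
E° = -0.280 / 2 = -0.140 V.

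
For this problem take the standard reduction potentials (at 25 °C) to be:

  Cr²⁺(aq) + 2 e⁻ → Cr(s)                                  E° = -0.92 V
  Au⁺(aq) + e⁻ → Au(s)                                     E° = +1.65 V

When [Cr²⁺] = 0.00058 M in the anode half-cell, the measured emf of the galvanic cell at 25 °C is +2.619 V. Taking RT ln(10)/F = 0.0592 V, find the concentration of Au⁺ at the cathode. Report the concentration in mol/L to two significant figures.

0.16 M

Au⁺/Au is the cathode, Cr²⁺/Cr the anode: E°cell = +2.57 V, n = 2.
Overall reaction: 2 Au⁺(aq) + Cr(s) → 2 Au(s) + Cr²⁺(aq); Q = [Cr²⁺]^1/[Au⁺]^2.
From E = E° − (0.0592/n) log Q: log Q = (E° − E)·n/0.0592 = (+2.57 − (+2.619))·2/0.0592 = -1.6554.
So 2·log[Au⁺] = 1·log(0.00058) − log Q = -3.2366 − (-1.6554) = -1.5812; log[Au⁺] = -1.5812 / 2 = -0.7906; [Au⁺] = 10^(-0.7906) ≈ 0.16 M.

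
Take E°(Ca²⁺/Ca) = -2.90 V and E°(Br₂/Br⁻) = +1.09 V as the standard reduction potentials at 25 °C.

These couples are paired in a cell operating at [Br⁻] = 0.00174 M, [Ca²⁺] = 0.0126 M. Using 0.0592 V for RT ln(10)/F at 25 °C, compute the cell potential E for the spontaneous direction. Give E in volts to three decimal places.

Br₂/Br⁻ is the cathode (higher E°), Ca²⁺/Ca the anode: E°cell = +1.09 − (-2.90) = +3.99 V, n = 2.
Overall: Br₂(l) + Ca(s) → 2 Br⁻(aq) + Ca²⁺(aq)
Q = [Br⁻]^2·[Ca²⁺]; log Q = -7.419.
E = E° − (0.0592/n) log Q = +3.99 − (0.0592/2)(-7.419) = +4.210 V.

+4.210 V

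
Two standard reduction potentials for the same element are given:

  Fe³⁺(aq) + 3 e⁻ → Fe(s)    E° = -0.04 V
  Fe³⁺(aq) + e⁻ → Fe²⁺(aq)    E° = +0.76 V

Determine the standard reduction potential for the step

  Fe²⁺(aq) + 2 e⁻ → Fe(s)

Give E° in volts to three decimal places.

Sequential free energies add, so n₃E°₃ = n₁E°₁ + n₂E°₂.
With n₃ = 3, and the known step contributing 1×(+0.76) V, the unknown satisfies 2·E° = 3×(-0.04) − 1×(+0.76) = -0.880.
E° = -0.880 / 2 = -0.440 V.

-0.440 V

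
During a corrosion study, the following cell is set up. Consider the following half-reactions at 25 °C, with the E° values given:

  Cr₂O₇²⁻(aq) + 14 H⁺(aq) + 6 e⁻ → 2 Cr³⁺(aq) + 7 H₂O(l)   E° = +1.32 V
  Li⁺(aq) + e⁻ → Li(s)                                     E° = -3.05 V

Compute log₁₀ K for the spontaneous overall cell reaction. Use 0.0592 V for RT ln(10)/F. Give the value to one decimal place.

442.9

Cathode: Cr₂O₇²⁻/Cr³⁺; anode: Li⁺/Li. E°cell = +4.37 V, n = 6.
log K = nE°cell / 0.0592 = (6)(+4.37) / 0.0592 = 442.9.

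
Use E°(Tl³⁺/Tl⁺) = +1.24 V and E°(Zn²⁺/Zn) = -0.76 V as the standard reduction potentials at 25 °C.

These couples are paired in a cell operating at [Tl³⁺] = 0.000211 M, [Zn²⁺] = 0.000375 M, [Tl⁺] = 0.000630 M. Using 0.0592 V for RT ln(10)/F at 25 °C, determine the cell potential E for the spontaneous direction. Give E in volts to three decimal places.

+2.087 V

Tl³⁺/Tl⁺ is the cathode (higher E°), Zn²⁺/Zn the anode: E°cell = +1.24 − (-0.76) = +2.00 V, n = 2.
Overall: Tl³⁺(aq) + Zn(s) → Tl⁺(aq) + Zn²⁺(aq)
Q = [Tl⁺]·[Zn²⁺] / ([Tl³⁺]); log Q = -2.951.
E = E° − (0.0592/n) log Q = +2.00 − (0.0592/2)(-2.951) = +2.087 V.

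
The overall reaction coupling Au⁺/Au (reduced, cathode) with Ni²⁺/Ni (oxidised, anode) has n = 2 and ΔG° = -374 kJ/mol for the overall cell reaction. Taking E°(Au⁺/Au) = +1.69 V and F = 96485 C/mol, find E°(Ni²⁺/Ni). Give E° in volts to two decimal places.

E°cell = −ΔG°/(nF) = −(-374×10³)/((2)(96485)) = +1.938 V.
Since Au⁺/Au is the cathode and Ni²⁺/Ni the anode, E°cell = E°(Au⁺/Au) − E°(Ni²⁺/Ni).
So E°(Ni²⁺/Ni) = E°(Au⁺/Au) − E°cell = (+1.69) − (+1.938) = -0.25 V.

-0.25 V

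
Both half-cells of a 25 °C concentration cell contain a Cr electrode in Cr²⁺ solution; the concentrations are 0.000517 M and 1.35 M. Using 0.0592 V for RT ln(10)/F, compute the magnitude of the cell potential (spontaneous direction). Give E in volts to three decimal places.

+0.101 V

For a concentration cell E°cell = 0. The 1.35 M side is the cathode (reduction is favoured where [Cr²⁺] is higher).
With n = 2, E = −(0.0592/2) log([Cr²⁺]ₐₙ/[Cr²⁺]꜀ₐₜ) = −(0.0592/2) log(0.000517/1.35) = −(0.0592/2)(-3.417) = +0.101 V.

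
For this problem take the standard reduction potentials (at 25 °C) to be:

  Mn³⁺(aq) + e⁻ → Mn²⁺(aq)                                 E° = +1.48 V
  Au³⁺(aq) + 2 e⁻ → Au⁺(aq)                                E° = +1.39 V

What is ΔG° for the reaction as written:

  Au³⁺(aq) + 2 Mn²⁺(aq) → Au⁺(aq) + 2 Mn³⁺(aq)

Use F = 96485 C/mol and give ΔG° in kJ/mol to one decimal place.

As written, Au³⁺/Au⁺ is reduced (cathode) and Mn³⁺/Mn²⁺ is oxidised (anode), so E°cell = (+1.39) − (+1.48) = -0.09 V.
Balancing electrons gives n = 2.
ΔG° = −nFE° = −(2)(96485)(-0.09) = 17,367 J = +17.4 kJ/mol.

+17.4 kJ/mol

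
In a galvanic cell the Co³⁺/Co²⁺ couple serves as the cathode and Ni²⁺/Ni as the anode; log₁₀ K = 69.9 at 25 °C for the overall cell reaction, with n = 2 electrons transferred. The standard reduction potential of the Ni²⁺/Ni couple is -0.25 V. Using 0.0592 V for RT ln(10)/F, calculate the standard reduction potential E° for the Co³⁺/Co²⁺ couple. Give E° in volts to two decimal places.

E°cell = (0.0592/n)·log K = (0.0592/2)(69.9) = +2.069 V.
Since Co³⁺/Co²⁺ is the cathode and Ni²⁺/Ni the anode, E°cell = E°(Co³⁺/Co²⁺) − E°(Ni²⁺/Ni).
So E°(Co³⁺/Co²⁺) = E°cell + E°(Ni²⁺/Ni) = +2.069 + (-0.25) = +1.82 V.

+1.82 V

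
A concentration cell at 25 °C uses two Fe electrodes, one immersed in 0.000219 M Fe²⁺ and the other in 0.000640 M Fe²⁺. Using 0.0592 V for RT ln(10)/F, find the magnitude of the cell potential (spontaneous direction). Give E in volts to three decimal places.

For a concentration cell E°cell = 0. The 0.000640 M side is the cathode (reduction is favoured where [Fe²⁺] is higher).
With n = 2, E = −(0.0592/2) log([Fe²⁺]ₐₙ/[Fe²⁺]꜀ₐₜ) = −(0.0592/2) log(0.000219/0.00064) = −(0.0592/2)(-0.466) = +0.014 V.

+0.014 V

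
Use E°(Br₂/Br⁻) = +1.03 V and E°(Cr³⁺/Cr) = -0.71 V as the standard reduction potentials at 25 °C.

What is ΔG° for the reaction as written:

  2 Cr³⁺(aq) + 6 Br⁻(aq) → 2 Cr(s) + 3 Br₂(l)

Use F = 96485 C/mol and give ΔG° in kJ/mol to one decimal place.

+1007.3 kJ/mol

As written, Cr³⁺/Cr is reduced (cathode) and Br₂/Br⁻ is oxidised (anode), so E°cell = (-0.71) − (+1.03) = -1.74 V.
Balancing electrons gives n = 6.
ΔG° = −nFE° = −(6)(96485)(-1.74) = 1,007,303 J = +1007.3 kJ/mol.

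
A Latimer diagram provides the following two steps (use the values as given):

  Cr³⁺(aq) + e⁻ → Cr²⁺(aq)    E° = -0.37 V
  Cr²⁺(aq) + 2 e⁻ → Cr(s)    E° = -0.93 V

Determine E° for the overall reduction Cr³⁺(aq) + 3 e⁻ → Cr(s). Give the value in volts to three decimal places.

-0.743 V

Standard free energies of sequential steps add: ΔG°₃ = ΔG°₁ + ΔG°₂, so n₃E°₃ = n₁E°₁ + n₂E°₂.
E°₃ = (1×-0.37 + 2×-0.93) / 3 = (-2.230) / 3 = -0.743 V.
E° values themselves are not directly additive — weighting by electron count is essential.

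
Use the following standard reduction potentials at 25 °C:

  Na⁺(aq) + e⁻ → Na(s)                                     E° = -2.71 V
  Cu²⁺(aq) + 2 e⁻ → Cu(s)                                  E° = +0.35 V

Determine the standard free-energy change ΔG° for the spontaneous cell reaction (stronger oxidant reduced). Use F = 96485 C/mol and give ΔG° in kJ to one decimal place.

-590.5 kJ

Cu²⁺/Cu (E° = +0.35 V) is the cathode; Na⁺/Na (E° = -2.71 V) is the anode, so E°cell = +3.06 V.
Balancing electrons gives n = 2 (lcm of 2 and 1).
ΔG° = −nFE° = −(2)(96485)(+3.06) = -590,488 J = -590.5 kJ.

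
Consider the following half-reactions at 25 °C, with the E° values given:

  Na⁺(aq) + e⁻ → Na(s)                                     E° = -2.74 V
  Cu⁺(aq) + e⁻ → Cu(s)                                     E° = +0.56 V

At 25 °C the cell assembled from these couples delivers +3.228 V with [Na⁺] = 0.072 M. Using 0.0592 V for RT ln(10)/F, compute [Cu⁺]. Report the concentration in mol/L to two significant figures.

0.0044 M

Cu⁺/Cu is the cathode, Na⁺/Na the anode: E°cell = +3.30 V, n = 1.
Overall reaction: Cu⁺(aq) + Na(s) → Cu(s) + Na⁺(aq); Q = [Na⁺]^1/[Cu⁺]^1.
From E = E° − (0.0592/n) log Q: log Q = (E° − E)·n/0.0592 = (+3.30 − (+3.228))·1/0.0592 = 1.2162.
So 1·log[Cu⁺] = 1·log(0.072) − log Q = -1.1427 − (1.2162) = -2.3589; [Cu⁺] = 10^(-2.3589) ≈ 0.0044 M.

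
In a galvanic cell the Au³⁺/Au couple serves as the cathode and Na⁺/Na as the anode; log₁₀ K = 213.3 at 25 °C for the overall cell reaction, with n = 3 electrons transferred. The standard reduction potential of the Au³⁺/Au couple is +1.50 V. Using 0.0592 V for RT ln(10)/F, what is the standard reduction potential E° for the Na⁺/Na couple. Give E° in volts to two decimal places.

-2.71 V

E°cell = (0.0592/n)·log K = (0.0592/3)(213.3) = +4.209 V.
Since Au³⁺/Au is the cathode and Na⁺/Na the anode, E°cell = E°(Au³⁺/Au) − E°(Na⁺/Na).
So E°(Na⁺/Na) = E°(Au³⁺/Au) − E°cell = (+1.50) − (+4.209) = -2.71 V.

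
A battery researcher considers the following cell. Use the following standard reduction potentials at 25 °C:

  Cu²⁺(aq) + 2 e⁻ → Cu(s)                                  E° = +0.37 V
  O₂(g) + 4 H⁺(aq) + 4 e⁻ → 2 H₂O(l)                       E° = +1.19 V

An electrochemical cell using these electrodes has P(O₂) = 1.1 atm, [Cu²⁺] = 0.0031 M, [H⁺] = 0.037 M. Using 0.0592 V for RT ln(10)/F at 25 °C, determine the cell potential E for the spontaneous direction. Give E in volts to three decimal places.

+0.810 V

O₂/H₂O is the cathode (higher E°), Cu²⁺/Cu the anode: E°cell = +1.19 − (+0.37) = +0.82 V, n = 4.
Overall: O₂(g) + 4 H⁺(aq) + 2 Cu(s) → 2 H₂O(l) + 2 Cu²⁺(aq)
Q = [Cu²⁺]^2 / (P(O₂)·[H⁺]^4); log Q = 0.669.
E = E° − (0.0592/n) log Q = +0.82 − (0.0592/4)(0.669) = +0.810 V.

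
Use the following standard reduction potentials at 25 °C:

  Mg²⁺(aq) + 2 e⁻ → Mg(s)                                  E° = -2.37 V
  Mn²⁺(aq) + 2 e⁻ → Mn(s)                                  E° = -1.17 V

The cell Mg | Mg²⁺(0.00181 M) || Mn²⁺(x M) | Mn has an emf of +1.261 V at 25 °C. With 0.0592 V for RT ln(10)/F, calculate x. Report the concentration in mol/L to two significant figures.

0.21 M

Mn²⁺/Mn is the cathode, Mg²⁺/Mg the anode: E°cell = +1.20 V, n = 2.
Overall reaction: Mn²⁺(aq) + Mg(s) → Mn(s) + Mg²⁺(aq); Q = [Mg²⁺]^1/[Mn²⁺]^1.
From E = E° − (0.0592/n) log Q: log Q = (E° − E)·n/0.0592 = (+1.20 − (+1.261))·2/0.0592 = -2.0608.
So 1·log[Mn²⁺] = 1·log(0.00181) − log Q = -2.7423 − (-2.0608) = -0.6815; [Mn²⁺] = 10^(-0.6815) ≈ 0.21 M.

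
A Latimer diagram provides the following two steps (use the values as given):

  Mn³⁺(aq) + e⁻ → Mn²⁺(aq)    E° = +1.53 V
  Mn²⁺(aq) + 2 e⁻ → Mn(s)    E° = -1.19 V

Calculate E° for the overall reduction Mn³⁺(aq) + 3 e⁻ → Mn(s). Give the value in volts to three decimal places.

Standard free energies of sequential steps add: ΔG°₃ = ΔG°₁ + ΔG°₂, so n₃E°₃ = n₁E°₁ + n₂E°₂.
E°₃ = (1×+1.53 + 2×-1.19) / 3 = (-0.850) / 3 = -0.283 V.

-0.283 V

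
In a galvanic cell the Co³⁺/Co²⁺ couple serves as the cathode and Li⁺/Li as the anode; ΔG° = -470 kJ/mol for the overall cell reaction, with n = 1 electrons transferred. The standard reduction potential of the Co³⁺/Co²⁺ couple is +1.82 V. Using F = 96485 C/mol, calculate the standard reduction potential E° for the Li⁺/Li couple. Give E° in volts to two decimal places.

E°cell = −ΔG°/(nF) = −(-470×10³)/((1)(96485)) = +4.871 V.
Since Co³⁺/Co²⁺ is the cathode and Li⁺/Li the anode, E°cell = E°(Co³⁺/Co²⁺) − E°(Li⁺/Li).
So E°(Li⁺/Li) = E°(Co³⁺/Co²⁺) − E°cell = (+1.82) − (+4.871) = -3.05 V.

-3.05 V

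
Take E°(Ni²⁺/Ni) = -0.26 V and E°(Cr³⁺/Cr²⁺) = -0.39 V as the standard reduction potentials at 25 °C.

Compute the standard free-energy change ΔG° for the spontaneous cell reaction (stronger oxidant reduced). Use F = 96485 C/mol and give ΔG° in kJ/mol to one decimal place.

Ni²⁺/Ni (E° = -0.26 V) is the cathode; Cr³⁺/Cr²⁺ (E° = -0.39 V) is the anode, so E°cell = +0.13 V.
Balancing electrons gives n = 2 (lcm of 2 and 1).
ΔG° = −nFE° = −(2)(96485)(+0.13) = -25,086 J = -25.1 kJ/mol.

-25.1 kJ/mol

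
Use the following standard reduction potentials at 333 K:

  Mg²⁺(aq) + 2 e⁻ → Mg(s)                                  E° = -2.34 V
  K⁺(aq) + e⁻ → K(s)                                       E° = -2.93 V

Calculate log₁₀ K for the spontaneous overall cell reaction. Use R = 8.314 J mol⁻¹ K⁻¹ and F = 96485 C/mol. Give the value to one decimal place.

17.9

Cathode: Mg²⁺/Mg; anode: K⁺/K. E°cell = (-2.34) − (-2.93) = +0.59 V, with n = 2.
ΔG° = −nFE° = −RT ln K, so ln K = nFE°/(RT) = (2)(96485)(+0.59) / ((8.314)(333)) = 41.123.
log₁₀ K = 41.123 / ln 10 = 17.9.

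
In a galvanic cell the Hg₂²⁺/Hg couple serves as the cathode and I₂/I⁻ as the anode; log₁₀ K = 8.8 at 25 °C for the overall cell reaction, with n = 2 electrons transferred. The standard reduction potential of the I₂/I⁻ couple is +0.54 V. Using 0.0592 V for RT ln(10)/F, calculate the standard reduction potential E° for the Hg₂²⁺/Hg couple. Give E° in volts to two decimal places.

E°cell = (0.0592/n)·log K = (0.0592/2)(8.8) = +0.260 V.
Since Hg₂²⁺/Hg is the cathode and I₂/I⁻ the anode, E°cell = E°(Hg₂²⁺/Hg) − E°(I₂/I⁻).
So E°(Hg₂²⁺/Hg) = E°cell + E°(I₂/I⁻) = +0.260 + (+0.54) = +0.80 V.

+0.80 V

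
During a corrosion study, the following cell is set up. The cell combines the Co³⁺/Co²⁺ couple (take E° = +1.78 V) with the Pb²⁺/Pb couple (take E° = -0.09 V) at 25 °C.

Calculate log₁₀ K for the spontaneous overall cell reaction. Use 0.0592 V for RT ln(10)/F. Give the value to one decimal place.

63.2

Cathode: Co³⁺/Co²⁺; anode: Pb²⁺/Pb. E°cell = +1.87 V, n = 2.
log K = nE°cell / 0.0592 = (2)(+1.87) / 0.0592 = 63.2.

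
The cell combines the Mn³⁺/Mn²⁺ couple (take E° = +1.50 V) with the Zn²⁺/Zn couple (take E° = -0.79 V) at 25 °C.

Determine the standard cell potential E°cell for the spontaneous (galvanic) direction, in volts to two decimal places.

The Mn³⁺/Mn²⁺ couple has the higher reduction potential, so it is the cathode; Zn²⁺/Zn is oxidised at the anode.
E°cell = E°(cathode) − E°(anode) = (+1.50) − (-0.79) = +2.29 V.

+2.29 V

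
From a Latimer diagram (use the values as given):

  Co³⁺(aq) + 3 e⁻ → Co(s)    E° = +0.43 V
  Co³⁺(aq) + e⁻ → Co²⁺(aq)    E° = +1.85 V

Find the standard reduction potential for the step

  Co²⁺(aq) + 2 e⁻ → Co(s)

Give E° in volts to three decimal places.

Sequential free energies add, so n₃E°₃ = n₁E°₁ + n₂E°₂.
With n₃ = 3, and the known step contributing 1×(+1.85) V, the unknown satisfies 2·E° = 3×(+0.43) − 1×(+1.85) = -0.560.
E° = -0.560 / 2 = -0.280 V.

-0.280 V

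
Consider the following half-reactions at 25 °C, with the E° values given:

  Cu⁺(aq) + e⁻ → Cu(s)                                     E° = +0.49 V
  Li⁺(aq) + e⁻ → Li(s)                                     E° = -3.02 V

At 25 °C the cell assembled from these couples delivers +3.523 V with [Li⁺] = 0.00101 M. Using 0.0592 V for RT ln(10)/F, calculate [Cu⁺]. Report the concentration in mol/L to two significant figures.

Cu⁺/Cu is the cathode, Li⁺/Li the anode: E°cell = +3.51 V, n = 1.
Overall reaction: Cu⁺(aq) + Li(s) → Cu(s) + Li⁺(aq); Q = [Li⁺]^1/[Cu⁺]^1.
From E = E° − (0.0592/n) log Q: log Q = (E° − E)·n/0.0592 = (+3.51 − (+3.523))·1/0.0592 = -0.2196.
So 1·log[Cu⁺] = 1·log(0.00101) − log Q = -2.9957 − (-0.2196) = -2.7761; [Cu⁺] = 10^(-2.7761) ≈ 0.0017 M.

0.0017 M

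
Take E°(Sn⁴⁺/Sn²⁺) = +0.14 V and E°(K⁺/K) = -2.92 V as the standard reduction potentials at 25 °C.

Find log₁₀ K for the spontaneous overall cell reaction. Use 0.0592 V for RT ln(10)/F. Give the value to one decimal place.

Cathode: Sn⁴⁺/Sn²⁺; anode: K⁺/K. E°cell = +3.06 V, n = 2.
log K = nE°cell / 0.0592 = (2)(+3.06) / 0.0592 = 103.4.

103.4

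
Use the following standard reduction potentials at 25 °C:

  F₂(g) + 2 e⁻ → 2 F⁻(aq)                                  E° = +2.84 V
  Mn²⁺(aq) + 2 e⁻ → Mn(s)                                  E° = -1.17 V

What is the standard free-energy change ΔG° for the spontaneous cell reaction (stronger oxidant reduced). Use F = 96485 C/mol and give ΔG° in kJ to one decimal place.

-773.8 kJ

F₂/F⁻ (E° = +2.84 V) is the cathode; Mn²⁺/Mn (E° = -1.17 V) is the anode, so E°cell = +4.01 V.
Balancing electrons gives n = 2 (lcm of 2 and 2).
ΔG° = −nFE° = −(2)(96485)(+4.01) = -773,810 J = -773.8 kJ.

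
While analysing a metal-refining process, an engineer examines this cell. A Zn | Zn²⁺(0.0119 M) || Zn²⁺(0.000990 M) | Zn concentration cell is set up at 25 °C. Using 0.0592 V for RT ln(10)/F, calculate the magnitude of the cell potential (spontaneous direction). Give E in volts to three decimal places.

+0.032 V

For a concentration cell E°cell = 0. The 0.0119 M side is the cathode (reduction is favoured where [Zn²⁺] is higher).
With n = 2, E = −(0.0592/2) log([Zn²⁺]ₐₙ/[Zn²⁺]꜀ₐₜ) = −(0.0592/2) log(0.00099/0.0119) = −(0.0592/2)(-1.080) = +0.032 V.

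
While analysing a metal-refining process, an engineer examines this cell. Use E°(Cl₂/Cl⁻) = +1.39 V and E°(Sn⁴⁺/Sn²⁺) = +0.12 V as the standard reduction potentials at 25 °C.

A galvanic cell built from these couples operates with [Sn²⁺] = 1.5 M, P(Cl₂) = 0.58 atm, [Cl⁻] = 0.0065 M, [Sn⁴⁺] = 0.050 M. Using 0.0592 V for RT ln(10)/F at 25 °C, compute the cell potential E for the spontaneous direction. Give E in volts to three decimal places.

Cl₂/Cl⁻ is the cathode (higher E°), Sn⁴⁺/Sn²⁺ the anode: E°cell = +1.39 − (+0.12) = +1.27 V, n = 2.
Overall: Cl₂(g) + Sn²⁺(aq) → 2 Cl⁻(aq) + Sn⁴⁺(aq)
Q = [Cl⁻]^2·[Sn⁴⁺] / (P(Cl₂)·[Sn²⁺]); log Q = -5.615.
E = E° − (0.0592/n) log Q = +1.27 − (0.0592/2)(-5.615) = +1.436 V.

+1.436 V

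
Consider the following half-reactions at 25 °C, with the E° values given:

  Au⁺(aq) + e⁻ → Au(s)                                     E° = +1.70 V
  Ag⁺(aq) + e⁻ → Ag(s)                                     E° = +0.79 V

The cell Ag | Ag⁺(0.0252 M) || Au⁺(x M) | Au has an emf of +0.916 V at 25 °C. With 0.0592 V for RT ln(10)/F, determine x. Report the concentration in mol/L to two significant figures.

Au⁺/Au is the cathode, Ag⁺/Ag the anode: E°cell = +0.91 V, n = 1.
Overall reaction: Au⁺(aq) + Ag(s) → Au(s) + Ag⁺(aq); Q = [Ag⁺]^1/[Au⁺]^1.
From E = E° − (0.0592/n) log Q: log Q = (E° − E)·n/0.0592 = (+0.91 − (+0.916))·1/0.0592 = -0.1014.
So 1·log[Au⁺] = 1·log(0.0252) − log Q = -1.5986 − (-0.1014) = -1.4972; [Au⁺] = 10^(-1.4972) ≈ 0.032 M.

0.032 M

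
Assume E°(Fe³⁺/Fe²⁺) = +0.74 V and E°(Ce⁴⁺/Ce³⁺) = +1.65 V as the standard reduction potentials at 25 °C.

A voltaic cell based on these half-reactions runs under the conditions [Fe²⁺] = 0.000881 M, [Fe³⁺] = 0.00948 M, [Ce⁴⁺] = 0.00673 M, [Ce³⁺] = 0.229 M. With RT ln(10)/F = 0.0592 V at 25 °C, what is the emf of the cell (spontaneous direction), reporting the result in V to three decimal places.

Ce⁴⁺/Ce³⁺ is the cathode (higher E°), Fe³⁺/Fe²⁺ the anode: E°cell = +1.65 − (+0.74) = +0.91 V, n = 1.
Overall: Ce⁴⁺(aq) + Fe²⁺(aq) → Ce³⁺(aq) + Fe³⁺(aq)
Q = [Ce³⁺]·[Fe³⁺] / ([Ce⁴⁺]·[Fe²⁺]); log Q = 2.564.
E = E° − (0.0592/n) log Q = +0.91 − (0.0592/1)(2.564) = +0.758 V.

+0.758 V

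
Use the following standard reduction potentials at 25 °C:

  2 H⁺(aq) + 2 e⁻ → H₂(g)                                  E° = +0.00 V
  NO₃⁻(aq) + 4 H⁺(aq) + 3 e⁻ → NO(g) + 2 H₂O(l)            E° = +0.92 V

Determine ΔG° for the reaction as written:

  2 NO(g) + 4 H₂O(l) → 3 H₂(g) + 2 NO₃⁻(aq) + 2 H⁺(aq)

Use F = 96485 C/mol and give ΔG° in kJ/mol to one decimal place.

+532.6 kJ/mol

As written, H⁺/H₂ is reduced (cathode) and NO₃⁻/NO is oxidised (anode), so E°cell = (+0.00) − (+0.92) = -0.92 V.
Balancing electrons gives n = 6.
ΔG° = −nFE° = −(6)(96485)(-0.92) = 532,597 J = +532.6 kJ/mol.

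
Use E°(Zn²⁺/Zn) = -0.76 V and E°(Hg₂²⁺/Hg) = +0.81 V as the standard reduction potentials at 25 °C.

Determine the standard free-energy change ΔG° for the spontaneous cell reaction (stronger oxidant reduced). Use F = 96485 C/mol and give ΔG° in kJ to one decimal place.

Hg₂²⁺/Hg (E° = +0.81 V) is the cathode; Zn²⁺/Zn (E° = -0.76 V) is the anode, so E°cell = +1.57 V.
Balancing electrons gives n = 2 (lcm of 2 and 2).
ΔG° = −nFE° = −(2)(96485)(+1.57) = -302,963 J = -303.0 kJ.

-303.0 kJ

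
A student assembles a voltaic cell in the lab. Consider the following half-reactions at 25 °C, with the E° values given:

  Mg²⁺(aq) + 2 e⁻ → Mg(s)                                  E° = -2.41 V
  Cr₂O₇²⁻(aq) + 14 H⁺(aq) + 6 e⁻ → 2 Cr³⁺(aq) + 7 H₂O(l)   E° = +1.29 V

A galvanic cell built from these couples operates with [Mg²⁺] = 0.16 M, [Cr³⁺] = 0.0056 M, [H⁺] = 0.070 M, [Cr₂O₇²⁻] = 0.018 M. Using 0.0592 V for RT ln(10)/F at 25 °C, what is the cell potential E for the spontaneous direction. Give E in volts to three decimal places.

+3.591 V

Cr₂O₇²⁻/Cr³⁺ is the cathode (higher E°), Mg²⁺/Mg the anode: E°cell = +1.29 − (-2.41) = +3.70 V, n = 6.
Overall: Cr₂O₇²⁻(aq) + 14 H⁺(aq) + 3 Mg(s) → 2 Cr³⁺(aq) + 7 H₂O(l) + 3 Mg²⁺(aq)
Q = [Cr³⁺]^2·[Mg²⁺]^3 / ([Cr₂O₇²⁻]·[H⁺]^14); log Q = 11.022.
E = E° − (0.0592/n) log Q = +3.70 − (0.0592/6)(11.022) = +3.591 V.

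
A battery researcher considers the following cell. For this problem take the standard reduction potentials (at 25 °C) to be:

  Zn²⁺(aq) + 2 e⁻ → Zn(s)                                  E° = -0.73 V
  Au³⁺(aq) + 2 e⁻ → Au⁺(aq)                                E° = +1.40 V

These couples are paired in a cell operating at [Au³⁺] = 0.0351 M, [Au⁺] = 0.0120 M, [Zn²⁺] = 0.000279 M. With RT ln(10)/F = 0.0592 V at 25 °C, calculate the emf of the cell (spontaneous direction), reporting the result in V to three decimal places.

Au³⁺/Au⁺ is the cathode (higher E°), Zn²⁺/Zn the anode: E°cell = +1.40 − (-0.73) = +2.13 V, n = 2.
Overall: Au³⁺(aq) + Zn(s) → Au⁺(aq) + Zn²⁺(aq)
Q = [Au⁺]·[Zn²⁺] / ([Au³⁺]); log Q = -4.021.
E = E° − (0.0592/n) log Q = +2.13 − (0.0592/2)(-4.021) = +2.249 V.

+2.249 V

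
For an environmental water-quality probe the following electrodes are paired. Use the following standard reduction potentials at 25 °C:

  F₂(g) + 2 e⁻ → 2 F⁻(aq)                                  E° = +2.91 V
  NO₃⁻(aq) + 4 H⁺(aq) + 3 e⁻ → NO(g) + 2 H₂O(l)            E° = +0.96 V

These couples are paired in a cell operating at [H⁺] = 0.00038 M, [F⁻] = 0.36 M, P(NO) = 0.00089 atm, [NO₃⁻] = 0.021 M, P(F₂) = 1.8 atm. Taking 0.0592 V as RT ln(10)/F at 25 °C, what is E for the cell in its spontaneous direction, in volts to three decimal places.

+2.227 V

F₂/F⁻ is the cathode (higher E°), NO₃⁻/NO the anode: E°cell = +2.91 − (+0.96) = +1.95 V, n = 6.
Overall: 3 F₂(g) + 2 NO(g) + 4 H₂O(l) → 6 F⁻(aq) + 2 NO₃⁻(aq) + 8 H⁺(aq)
Q = [F⁻]^6·[NO₃⁻]^2·[H⁺]^8 / (P(F₂)^3·P(NO)^2); log Q = -28.044.
E = E° − (0.0592/n) log Q = +1.95 − (0.0592/6)(-28.044) = +2.227 V.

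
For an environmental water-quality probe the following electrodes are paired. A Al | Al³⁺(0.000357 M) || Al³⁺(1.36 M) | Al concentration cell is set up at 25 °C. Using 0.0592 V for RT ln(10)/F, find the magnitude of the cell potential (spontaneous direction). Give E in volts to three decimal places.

+0.071 V

For a concentration cell E°cell = 0. The 1.36 M side is the cathode (reduction is favoured where [Al³⁺] is higher).
With n = 3, E = −(0.0592/3) log([Al³⁺]ₐₙ/[Al³⁺]꜀ₐₜ) = −(0.0592/3) log(0.000357/1.36) = −(0.0592/3)(-3.581) = +0.071 V.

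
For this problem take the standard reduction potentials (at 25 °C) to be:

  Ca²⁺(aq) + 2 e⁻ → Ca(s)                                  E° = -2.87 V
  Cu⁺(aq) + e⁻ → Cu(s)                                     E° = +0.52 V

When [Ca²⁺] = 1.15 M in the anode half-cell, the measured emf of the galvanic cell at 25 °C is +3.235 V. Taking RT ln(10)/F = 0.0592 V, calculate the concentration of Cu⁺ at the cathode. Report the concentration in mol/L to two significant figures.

0.0026 M

Cu⁺/Cu is the cathode, Ca²⁺/Ca the anode: E°cell = +3.39 V, n = 2.
Overall reaction: 2 Cu⁺(aq) + Ca(s) → 2 Cu(s) + Ca²⁺(aq); Q = [Ca²⁺]^1/[Cu⁺]^2.
From E = E° − (0.0592/n) log Q: log Q = (E° − E)·n/0.0592 = (+3.39 − (+3.235))·2/0.0592 = 5.2365.
So 2·log[Cu⁺] = 1·log(1.15) − log Q = 0.0607 − (5.2365) = -5.1758; log[Cu⁺] = -5.1758 / 2 = -2.5879; [Cu⁺] = 10^(-2.5879) ≈ 0.0026 M.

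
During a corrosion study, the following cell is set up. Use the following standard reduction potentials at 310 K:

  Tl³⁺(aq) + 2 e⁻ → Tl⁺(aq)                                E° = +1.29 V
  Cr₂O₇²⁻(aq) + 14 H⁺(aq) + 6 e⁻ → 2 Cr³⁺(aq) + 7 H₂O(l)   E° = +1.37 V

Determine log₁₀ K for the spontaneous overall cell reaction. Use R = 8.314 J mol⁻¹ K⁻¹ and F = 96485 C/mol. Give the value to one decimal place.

Cathode: Cr₂O₇²⁻/Cr³⁺; anode: Tl³⁺/Tl⁺. E°cell = (+1.37) − (+1.29) = +0.08 V, with n = 6.
ΔG° = −nFE° = −RT ln K, so ln K = nFE°/(RT) = (6)(96485)(+0.08) / ((8.314)(310)) = 17.969.
log₁₀ K = 17.969 / ln 10 = 7.8.

7.8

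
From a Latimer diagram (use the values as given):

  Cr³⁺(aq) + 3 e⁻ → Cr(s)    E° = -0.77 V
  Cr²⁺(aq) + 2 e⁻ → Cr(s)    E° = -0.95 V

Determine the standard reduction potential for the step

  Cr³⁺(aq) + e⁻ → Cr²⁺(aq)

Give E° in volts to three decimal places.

-0.410 V

Sequential free energies add, so n₃E°₃ = n₁E°₁ + n₂E°₂.
With n₃ = 3, and the known step contributing 2×(-0.95) V, the unknown satisfies 1·E° = 3×(-0.77) − 2×(-0.95) = -0.410.
E° = -0.410 / 1 = -0.410 V.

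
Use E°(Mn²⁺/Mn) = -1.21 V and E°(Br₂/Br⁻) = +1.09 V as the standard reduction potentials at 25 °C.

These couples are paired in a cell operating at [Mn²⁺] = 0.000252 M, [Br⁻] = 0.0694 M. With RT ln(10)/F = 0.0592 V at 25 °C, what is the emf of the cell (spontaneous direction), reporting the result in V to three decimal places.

Br₂/Br⁻ is the cathode (higher E°), Mn²⁺/Mn the anode: E°cell = +1.09 − (-1.21) = +2.30 V, n = 2.
Overall: Br₂(l) + Mn(s) → 2 Br⁻(aq) + Mn²⁺(aq)
Q = [Br⁻]^2·[Mn²⁺]; log Q = -5.916.
E = E° − (0.0592/n) log Q = +2.30 − (0.0592/2)(-5.916) = +2.475 V.

+2.475 V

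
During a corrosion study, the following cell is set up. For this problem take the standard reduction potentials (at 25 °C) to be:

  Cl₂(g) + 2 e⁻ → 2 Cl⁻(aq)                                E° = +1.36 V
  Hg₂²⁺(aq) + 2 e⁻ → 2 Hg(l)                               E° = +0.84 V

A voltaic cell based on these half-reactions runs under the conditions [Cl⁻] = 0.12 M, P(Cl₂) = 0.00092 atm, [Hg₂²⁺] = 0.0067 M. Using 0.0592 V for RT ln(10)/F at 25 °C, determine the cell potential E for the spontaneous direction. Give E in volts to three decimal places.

+0.549 V

Cl₂/Cl⁻ is the cathode (higher E°), Hg₂²⁺/Hg the anode: E°cell = +1.36 − (+0.84) = +0.52 V, n = 2.
Overall: Cl₂(g) + 2 Hg(l) → 2 Cl⁻(aq) + Hg₂²⁺(aq)
Q = [Cl⁻]^2·[Hg₂²⁺] / (P(Cl₂)); log Q = -0.979.
E = E° − (0.0592/n) log Q = +0.52 − (0.0592/2)(-0.979) = +0.549 V.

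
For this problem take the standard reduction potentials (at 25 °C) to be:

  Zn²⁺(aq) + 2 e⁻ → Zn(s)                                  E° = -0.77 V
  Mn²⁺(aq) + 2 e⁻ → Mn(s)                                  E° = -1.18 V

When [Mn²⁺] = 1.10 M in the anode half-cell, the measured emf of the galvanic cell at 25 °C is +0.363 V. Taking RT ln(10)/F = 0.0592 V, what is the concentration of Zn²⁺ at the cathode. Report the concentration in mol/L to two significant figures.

0.028 M

Zn²⁺/Zn is the cathode, Mn²⁺/Mn the anode: E°cell = +0.41 V, n = 2.
Overall reaction: Zn²⁺(aq) + Mn(s) → Zn(s) + Mn²⁺(aq); Q = [Mn²⁺]^1/[Zn²⁺]^1.
From E = E° − (0.0592/n) log Q: log Q = (E° − E)·n/0.0592 = (+0.41 − (+0.363))·2/0.0592 = 1.5878.
So 1·log[Zn²⁺] = 1·log(1.1) − log Q = 0.0414 − (1.5878) = -1.5464; [Zn²⁺] = 10^(-1.5464) ≈ 0.028 M.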